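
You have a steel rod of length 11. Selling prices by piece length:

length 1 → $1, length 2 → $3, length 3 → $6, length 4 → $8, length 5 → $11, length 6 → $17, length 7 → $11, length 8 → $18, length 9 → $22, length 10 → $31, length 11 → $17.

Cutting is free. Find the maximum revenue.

32

Consider every possible first cut. best[k] is the best of p[i]+best[k−i] over all sellable i≤k.
best[1] = 1
best[2] = 3
best[3] = 6
best[4] = 8
best[5] = 11
best[6] = 17
best[7] = 18  (first piece 1, then best[6]=17)
best[8] = 20  (first piece 2, then best[6]=17)
best[9] = 23  (first piece 3, then best[6]=17)
best[10] = 31
best[11] = 32  (first piece 1, then best[10]=31)
One optimal cutting: 10 + 1 → $31 + $1 = $32.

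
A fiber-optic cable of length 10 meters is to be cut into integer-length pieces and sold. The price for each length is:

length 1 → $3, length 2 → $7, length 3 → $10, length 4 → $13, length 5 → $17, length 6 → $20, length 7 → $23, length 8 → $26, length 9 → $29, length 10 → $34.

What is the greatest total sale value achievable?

Consider every possible first cut. v[k] is the best of p[i]+v[k−i] over all sellable i≤k.
v[1] = 3
v[2] = 7
v[3] = 10  (first piece 1, then v[2]=7)
v[4] = 14  (first piece 2, then v[2]=7)
v[5] = 17  (first piece 1, then v[4]=14)
v[6] = 21  (first piece 2, then v[4]=14)
v[7] = 24  (first piece 1, then v[6]=21)
v[8] = 28  (first piece 2, then v[6]=21)
v[9] = 31  (first piece 1, then v[8]=28)
v[10] = 35  (first piece 2, then v[8]=28)
One optimal cutting: 2 + 2 + 2 + 2 + 2 → $7 + $7 + $7 + $7 + $7 = $35.

35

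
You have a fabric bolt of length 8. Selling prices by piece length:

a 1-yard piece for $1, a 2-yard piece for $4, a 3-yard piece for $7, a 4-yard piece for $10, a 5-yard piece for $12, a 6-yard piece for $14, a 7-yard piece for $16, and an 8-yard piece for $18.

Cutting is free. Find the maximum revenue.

Build v[k] bottom-up: v[k] = max over allowed piece i of (p[i] + v[k−i]).
v[1] = 1
v[2] = max(1+1, 4+0) = 4
v[3] = max(1+4, 4+1, 7+0) = 7
v[4] = max(1+7, 4+4, 7+1, 10+0) = 10
v[5] = max(1+10, 4+7, 7+4, 10+1, 12+0) = 12
v[6] = max(1+12, 4+10, 7+7, 10+4, 12+1, 14+0) = 14
v[7] = max(1+14, 4+12, 7+10, …, 14+1, 16+0) = 17
v[8] = max(1+17, 4+14, 7+12, …, 16+1, 18+0) = 20
One optimal cutting: 4 + 4 → $10 + $10 = $20.

20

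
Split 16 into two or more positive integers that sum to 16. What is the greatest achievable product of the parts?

Define P[k] = max over 1≤i<k of i · max(k−i, P[k−i]); the inner max lets the remainder stay uncut if that's better.
Small cases: P[2]=1, P[3]=2, P[4]=4, P[5]=6, P[6]=9, P[7]=12, P[8]=18.
P[9] = max(1×18, 2×12, 3×9, …, 7×2, 8×1) = 27
P[10] = max(1×27, 2×18, 3×12, …, 8×2, 9×1) = 36
P[11] = max(1×36, 2×27, 3×18, …, 9×2, 10×1) = 54
P[12] = max(1×54, 2×36, 3×27, …, 10×2, 11×1) = 81
P[13] = max(1×81, 2×54, 3×36, …, 11×2, 12×1) = 108
P[14] = max(1×108, 2×81, 3×54, …, 12×2, 13×1) = 162
P[15] = max(1×162, 2×108, 3×81, …, 13×2, 14×1) = 243
P[16] = max(1×243, 2×162, 3×108, …, 14×2, 15×1) = 324
One optimal split: 3 + 3 + 3 + 3 + 2 + 2; product 3×3×3×3×2×2 = 324.

324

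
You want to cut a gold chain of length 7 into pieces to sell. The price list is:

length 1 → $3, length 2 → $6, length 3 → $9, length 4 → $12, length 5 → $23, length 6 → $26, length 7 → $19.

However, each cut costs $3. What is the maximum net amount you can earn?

Build r[k] bottom-up: r[k] = max over allowed piece i of (p[i] + r[k−i]) − 3 per cut.
r[1] = 3
r[2] = 6
r[3] = 9
r[4] = 12
r[5] = 23
r[6] = 26
r[7] = 26  (first piece 1, then r[6]=26)
One optimal plan: pieces 6 + 1 (1 cut) → $29 − $3 = $26.

26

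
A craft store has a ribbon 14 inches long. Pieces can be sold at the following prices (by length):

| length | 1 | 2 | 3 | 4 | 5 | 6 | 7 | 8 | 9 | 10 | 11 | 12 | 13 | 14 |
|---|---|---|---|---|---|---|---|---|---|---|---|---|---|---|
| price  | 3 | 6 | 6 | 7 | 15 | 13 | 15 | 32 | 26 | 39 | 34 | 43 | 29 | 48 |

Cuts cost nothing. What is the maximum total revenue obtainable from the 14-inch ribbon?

Build best[k] bottom-up: best[k] = max over allowed piece i of (p[i] + best[k−i]).
best[1] = 3
best[2] = 6  (first piece 1, then best[1]=3)
best[3] = 9  (first piece 1, then best[2]=6)
best[4] = 12  (first piece 1, then best[3]=9)
best[5] = 15  (first piece 1, then best[4]=12)
best[6] = 18  (first piece 1, then best[5]=15)
best[7] = 21  (first piece 1, then best[6]=18)
best[8] = 32
best[9] = 35  (first piece 1, then best[8]=32)
best[10] = 39
best[11] = 42  (first piece 1, then best[10]=39)
best[12] = 45  (first piece 1, then best[11]=42)
best[13] = 48  (first piece 1, then best[12]=45)
best[14] = 51  (first piece 1, then best[13]=48)
One optimal cutting: 10 + 1 + 1 + 1 + 1 → ¢39 + ¢3 + ¢3 + ¢3 + ¢3 = ¢51.

51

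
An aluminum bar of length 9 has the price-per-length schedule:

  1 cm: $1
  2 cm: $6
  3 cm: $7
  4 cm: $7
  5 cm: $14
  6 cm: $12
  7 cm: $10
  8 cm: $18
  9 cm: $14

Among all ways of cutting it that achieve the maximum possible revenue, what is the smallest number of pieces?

Build r[k] bottom-up: r[k] = max over allowed piece i of (p[i] + r[k−i]).
r[1] = 1
r[2] = max(1+1, 6+0) = 6
r[3] = max(1+6, 6+1, 7+0) = 7
r[4] = max(1+7, 6+6, 7+1, 7+0) = 12
r[5] = max(1+12, 6+7, 7+6, 7+1, 14+0) = 14
r[6] = max(1+14, 6+12, 7+7, 7+6, 14+1, 12+0) = 18
r[7] = max(1+18, 6+14, 7+12, …, 12+1, 10+0) = 20
r[8] = max(1+20, 6+18, 7+14, …, 10+1, 18+0) = 24
r[9] = max(1+24, 6+20, 7+18, …, 18+1, 14+0) = 26
Maximum revenue is $26.
Now minimize piece count subject to staying optimal: for each k, pieces[k] = 1 + min over i with p[i]+r[k−i]=r[k] of pieces[k−i].
pieces[6] = 3
pieces[7] = 2
pieces[8] = 4
pieces[9] = 3

3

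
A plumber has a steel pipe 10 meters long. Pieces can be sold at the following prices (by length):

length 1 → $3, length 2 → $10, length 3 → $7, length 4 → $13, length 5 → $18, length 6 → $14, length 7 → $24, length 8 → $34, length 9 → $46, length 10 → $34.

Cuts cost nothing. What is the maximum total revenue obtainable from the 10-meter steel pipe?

50

Consider every possible first cut. best[k] is the best of p[i]+best[k−i] over all sellable i≤k.
best[1] = 3
best[2] = 10
best[3] = 13  (first piece 1, then best[2]=10)
best[4] = 20  (first piece 2, then best[2]=10)
best[5] = 23  (first piece 1, then best[4]=20)
best[6] = 30  (first piece 2, then best[4]=20)
best[7] = 33  (first piece 1, then best[6]=30)
best[8] = 40  (first piece 2, then best[6]=30)
best[9] = 46
best[10] = 50  (first piece 2, then best[8]=40)
One optimal cutting: 2 + 2 + 2 + 2 + 2 → $10 + $10 + $10 + $10 + $10 = $50.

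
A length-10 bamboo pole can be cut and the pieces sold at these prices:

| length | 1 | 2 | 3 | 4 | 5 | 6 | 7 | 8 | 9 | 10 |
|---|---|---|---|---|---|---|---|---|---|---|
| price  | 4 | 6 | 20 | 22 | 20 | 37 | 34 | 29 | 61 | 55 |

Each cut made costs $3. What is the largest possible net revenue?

Let r[k] be the best obtainable value from length k. For each k, try every first piece i and keep the best of price[i] + r[k−i] minus the 3 cut fee when i<k.
r[1] = 4
r[2] = max(4+4-3, 6+0) = 6
r[3] = max(4+6-3, 6+4-3, 20+0) = 20
r[4] = max(4+20-3, 6+6-3, 20+4-3, 22+0) = 22
r[5] = max(4+22-3, 6+20-3, 20+6-3, 22+4-3, 20+0) = 23
r[6] = max(4+23-3, 6+22-3, 20+20-3, 22+6-3, 20+4-3, 37+0) = 37
r[7] = max(4+37-3, 6+23-3, 20+22-3, …, 37+4-3, 34+0) = 39
r[8] = max(4+39-3, 6+37-3, 20+23-3, …, 34+4-3, 29+0) = 41
r[9] = max(4+41-3, 6+39-3, 20+37-3, …, 29+4-3, 61+0) = 61
r[10] = max(4+61-3, 6+41-3, 20+39-3, …, 61+4-3, 55+0) = 62
One optimal plan: pieces 9 + 1 (1 cut) → $65 − $3 = $62.

62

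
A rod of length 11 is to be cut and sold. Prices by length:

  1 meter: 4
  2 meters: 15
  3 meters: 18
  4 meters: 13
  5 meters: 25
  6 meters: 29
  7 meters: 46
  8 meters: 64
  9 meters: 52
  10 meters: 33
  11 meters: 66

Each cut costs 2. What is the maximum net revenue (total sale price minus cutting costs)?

Consider every possible first cut. net[k] is the best of p[i]+net[k−i] over all sellable i≤k, charging 2 whenever i<k.
net[1] = 4
net[2] = max(4+4-2, 15+0) = 15
net[3] = max(4+15-2, 15+4-2, 18+0) = 18
net[4] = max(4+18-2, 15+15-2, 18+4-2, 13+0) = 28
net[5] = max(4+28-2, 15+18-2, 18+15-2, 13+4-2, 25+0) = 31
net[6] = max(4+31-2, 15+28-2, 18+18-2, 13+15-2, 25+4-2, 29+0) = 41
net[7] = max(4+41-2, 15+31-2, 18+28-2, …, 29+4-2, 46+0) = 46
net[8] = max(4+46-2, 15+41-2, 18+31-2, …, 46+4-2, 64+0) = 64
net[9] = max(4+64-2, 15+46-2, 18+41-2, …, 64+4-2, 52+0) = 66
net[10] = max(4+66-2, 15+64-2, 18+46-2, …, 52+4-2, 33+0) = 77
net[11] = max(4+77-2, 15+66-2, 18+64-2, …, 33+4-2, 66+0) = 80
One optimal plan: pieces 8 + 3 (1 cut) → 82 − 2 = 80.

80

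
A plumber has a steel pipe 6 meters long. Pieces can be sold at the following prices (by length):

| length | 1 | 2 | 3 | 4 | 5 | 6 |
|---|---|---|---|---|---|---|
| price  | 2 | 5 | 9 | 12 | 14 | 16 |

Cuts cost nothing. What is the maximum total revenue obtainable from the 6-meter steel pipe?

Let v[k] be the best obtainable value from length k. For each k, try every first piece i and keep the best of price[i] + v[k−i].
v[1] = 2
v[2] = max(2+2, 5+0) = 5
v[3] = max(2+5, 5+2, 9+0) = 9
v[4] = max(2+9, 5+5, 9+2, 12+0) = 12
v[5] = max(2+12, 5+9, 9+5, 12+2, 14+0) = 14
v[6] = max(2+14, 5+12, 9+9, 12+5, 14+2, 16+0) = 18
One optimal cutting: 3 + 3 → $9 + $9 = $18.

18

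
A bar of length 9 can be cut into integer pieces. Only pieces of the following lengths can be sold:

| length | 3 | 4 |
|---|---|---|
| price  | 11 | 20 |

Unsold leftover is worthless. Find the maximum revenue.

Consider every possible first cut. f[k] is the best of p[i]+f[k−i] over all sellable i≤k.
f[1] = 0
f[2] = 0
f[3] = 11
f[4] = max(11+0, 20+0) = 20
f[5] = max(11+0, 20+0) = 20
f[6] = max(11+11, 20+0) = 22
f[7] = max(11+20, 20+11) = 31
f[8] = max(11+20, 20+20) = 40
f[9] = max(11+22, 20+20) = 40
One optimal cutting: pieces 4 + 4 with 1 unit of scrap → $40.

40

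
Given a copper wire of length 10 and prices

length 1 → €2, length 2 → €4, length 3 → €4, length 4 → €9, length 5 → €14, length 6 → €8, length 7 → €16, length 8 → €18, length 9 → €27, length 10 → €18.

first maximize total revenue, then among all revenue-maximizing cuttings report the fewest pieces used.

2

Build r[k] bottom-up: r[k] = max over allowed piece i of (p[i] + r[k−i]).
r[1] = 2
r[2] = max(2+2, 4+0) = 4
r[3] = max(2+4, 4+2, 4+0) = 6
r[4] = max(2+6, 4+4, 4+2, 9+0) = 9
r[5] = max(2+9, 4+6, 4+4, 9+2, 14+0) = 14
r[6] = max(2+14, 4+9, 4+6, 9+4, 14+2, 8+0) = 16
r[7] = max(2+16, 4+14, 4+9, …, 8+2, 16+0) = 18
r[8] = max(2+18, 4+16, 4+14, …, 16+2, 18+0) = 20
r[9] = max(2+20, 4+18, 4+16, …, 18+2, 27+0) = 27
r[10] = max(2+27, 4+20, 4+18, …, 27+2, 18+0) = 29
Maximum revenue is €29.
Now minimize piece count subject to staying optimal: for each k, pieces[k] = 1 + min over i with p[i]+r[k−i]=r[k] of pieces[k−i].
pieces[7] = 2
pieces[8] = 3
pieces[9] = 1
pieces[10] = 2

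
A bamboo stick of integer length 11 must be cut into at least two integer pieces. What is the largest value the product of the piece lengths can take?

54

Define P[k] = max over 1≤i<k of i · max(k−i, P[k−i]); the inner max lets the remainder stay uncut if that's better.
P[2] = 1×max(1,0) = 1×1 = 1
P[3] = 1×max(2,1) = 1×2 = 2
P[4] = 2×max(2,1) = 2×2 = 4
P[5] = 2×max(3,2) = 2×3 = 6
P[6] = 3×max(3,2) = 3×3 = 9
P[7] = 2×max(5,6) = 2×6 = 12
P[8] = 2×max(6,9) = 2×9 = 18
P[9] = 3×max(6,9) = 3×9 = 27
P[10] = 2×max(8,18) = 2×18 = 36
P[11] = 2×max(9,27) = 2×27 = 54
One optimal split: 3 + 3 + 3 + 2; product 3×3×3×2 = 54.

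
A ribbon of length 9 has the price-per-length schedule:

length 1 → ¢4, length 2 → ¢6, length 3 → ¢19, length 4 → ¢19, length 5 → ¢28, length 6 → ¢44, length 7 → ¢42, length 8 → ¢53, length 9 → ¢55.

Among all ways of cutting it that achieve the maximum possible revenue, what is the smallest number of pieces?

Consider every possible first cut. r[k] is the best of p[i]+r[k−i] over all sellable i≤k.
r[1] = 4
r[2] = max(4+4, 6+0) = 8
r[3] = max(4+8, 6+4, 19+0) = 19
r[4] = max(4+19, 6+8, 19+4, 19+0) = 23
r[5] = max(4+23, 6+19, 19+8, 19+4, 28+0) = 28
r[6] = max(4+28, 6+23, 19+19, 19+8, 28+4, 44+0) = 44
r[7] = max(4+44, 6+28, 19+23, …, 44+4, 42+0) = 48
r[8] = max(4+48, 6+44, 19+28, …, 42+4, 53+0) = 53
r[9] = max(4+53, 6+48, 19+44, …, 53+4, 55+0) = 63
Maximum revenue is ¢63.
Now minimize piece count subject to staying optimal: for each k, pieces[k] = 1 + min over i with p[i]+r[k−i]=r[k] of pieces[k−i].
pieces[6] = 1
pieces[7] = 2
pieces[8] = 1
pieces[9] = 2

2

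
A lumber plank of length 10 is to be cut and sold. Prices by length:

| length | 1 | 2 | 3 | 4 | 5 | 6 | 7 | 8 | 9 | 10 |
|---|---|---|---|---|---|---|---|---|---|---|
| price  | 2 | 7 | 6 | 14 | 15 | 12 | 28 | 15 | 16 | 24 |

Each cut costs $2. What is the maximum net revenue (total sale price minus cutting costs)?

33

Let v[k] be the best obtainable value from length k. For each k, try every first piece i and keep the best of price[i] + v[k−i] minus the 2 cut fee when i<k.
v[1] = 2
v[2] = 7
v[3] = 7  (first piece 1, then v[2]=7)
v[4] = 14
v[5] = 15
v[6] = 19  (first piece 2, then v[4]=14)
v[7] = 28
v[8] = 28  (first piece 1, then v[7]=28)
v[9] = 33  (first piece 2, then v[7]=28)
v[10] = 33  (first piece 1, then v[9]=33)
One optimal plan: pieces 7 + 2 + 1 (2 cuts) → $37 − $4 = $33.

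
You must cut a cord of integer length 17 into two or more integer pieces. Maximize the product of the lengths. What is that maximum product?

Fill f[k] for k=2..17: at each k try every first piece i and multiply by the better of (k−i) uncut or f[k−i].
f[2] = 1*max(1,0) = 1*1 = 1
f[3] = 1*max(2,1) = 1*2 = 2
f[4] = 2*max(2,1) = 2*2 = 4
f[5] = 2*max(3,2) = 2*3 = 6
f[6] = 3*max(3,2) = 3*3 = 9
f[7] = 2*max(5,6) = 2*6 = 12
f[8] = 2*max(6,9) = 2*9 = 18
f[9] = 3*max(6,9) = 3*9 = 27
f[10] = 2*max(8,18) = 2*18 = 36
f[11] = 2*max(9,27) = 2*27 = 54
f[12] = 3*max(9,27) = 3*27 = 81
f[13] = 2*max(11,54) = 2*54 = 108
f[14] = 2*max(12,81) = 2*81 = 162
f[15] = 3*max(12,81) = 3*81 = 243
f[16] = 2*max(14,162) = 2*162 = 324
f[17] = 2*max(15,243) = 2*243 = 486
One optimal split: 3 + 3 + 3 + 3 + 3 + 2; product 3*3*3*3*3*2 = 486.

486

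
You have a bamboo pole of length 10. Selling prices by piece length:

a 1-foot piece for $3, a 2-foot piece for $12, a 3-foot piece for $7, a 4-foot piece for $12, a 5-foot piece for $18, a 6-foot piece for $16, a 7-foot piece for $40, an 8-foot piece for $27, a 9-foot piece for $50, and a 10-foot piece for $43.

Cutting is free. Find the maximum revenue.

Build R[k] bottom-up: R[k] = max over allowed piece i of (p[i] + R[k−i]).
R[1] = 3
R[2] = max(3+3, 12+0) = 12
R[3] = max(3+12, 12+3, 7+0) = 15
R[4] = max(3+15, 12+12, 7+3, 12+0) = 24
R[5] = max(3+24, 12+15, 7+12, 12+3, 18+0) = 27
R[6] = max(3+27, 12+24, 7+15, 12+12, 18+3, 16+0) = 36
R[7] = max(3+36, 12+27, 7+24, …, 16+3, 40+0) = 40
R[8] = max(3+40, 12+36, 7+27, …, 40+3, 27+0) = 48
R[9] = max(3+48, 12+40, 7+36, …, 27+3, 50+0) = 52
R[10] = max(3+52, 12+48, 7+40, …, 50+3, 43+0) = 60
One optimal cutting: 2 + 2 + 2 + 2 + 2 → $12 + $12 + $12 + $12 + $12 = $60.

60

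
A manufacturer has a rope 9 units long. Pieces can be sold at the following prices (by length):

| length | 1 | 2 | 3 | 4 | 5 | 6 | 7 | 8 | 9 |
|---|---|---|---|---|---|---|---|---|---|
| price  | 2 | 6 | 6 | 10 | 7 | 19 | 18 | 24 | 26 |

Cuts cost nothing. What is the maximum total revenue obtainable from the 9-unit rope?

Let best[k] be the best obtainable value from length k. For each k, try every first piece i and keep the best of price[i] + best[k−i].
best[1] = 2
best[2] = 6
best[3] = 8  (first piece 1, then best[2]=6)
best[4] = 12  (first piece 2, then best[2]=6)
best[5] = 14  (first piece 1, then best[4]=12)
best[6] = 19
best[7] = 21  (first piece 1, then best[6]=19)
best[8] = 25  (first piece 2, then best[6]=19)
best[9] = 27  (first piece 1, then best[8]=25)
One optimal cutting: 6 + 2 + 1 → €19 + €6 + €2 = €27.

27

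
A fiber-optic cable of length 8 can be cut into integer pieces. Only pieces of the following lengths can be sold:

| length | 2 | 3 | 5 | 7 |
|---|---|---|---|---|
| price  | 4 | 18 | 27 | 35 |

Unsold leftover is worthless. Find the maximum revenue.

Consider every possible first cut. f[k] is the best of p[i]+f[k−i] over all sellable i≤k.
f[1] = 0
f[2] = 4
f[3] = 18
f[4] = 18
f[5] = 27
f[6] = 36  (first piece 3, then f[3]=18)
f[7] = 36
f[8] = 45  (first piece 3, then f[5]=27)
One optimal cutting: 5 + 3 → $45.

45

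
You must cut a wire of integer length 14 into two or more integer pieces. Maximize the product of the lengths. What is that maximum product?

162

Define f[k] = max over 1≤i<k of i · max(k−i, f[k−i]); the inner max lets the remainder stay uncut if that's better.
f[2] = 1×max(1,0) = 1×1 = 1
f[3] = 1×max(2,1) = 1×2 = 2
f[4] = 2×max(2,1) = 2×2 = 4
f[5] = 2×max(3,2) = 2×3 = 6
f[6] = 3×max(3,2) = 3×3 = 9
f[7] = 2×max(5,6) = 2×6 = 12
f[8] = 2×max(6,9) = 2×9 = 18
f[9] = 3×max(6,9) = 3×9 = 27
f[10] = 2×max(8,18) = 2×18 = 36
f[11] = 2×max(9,27) = 2×27 = 54
f[12] = 3×max(9,27) = 3×27 = 81
f[13] = 2×max(11,54) = 2×54 = 108
f[14] = 2×max(12,81) = 2×81 = 162
One optimal split: 3 + 3 + 3 + 3 + 2; product 3×3×3×3×2 = 162.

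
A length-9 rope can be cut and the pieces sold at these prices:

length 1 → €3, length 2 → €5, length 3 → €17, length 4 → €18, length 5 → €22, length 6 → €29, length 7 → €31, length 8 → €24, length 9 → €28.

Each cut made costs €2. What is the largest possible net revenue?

Consider every possible first cut. net[k] is the best of p[i]+net[k−i] over all sellable i≤k, charging 2 whenever i<k.
net[1] = 3
net[2] = max(3+3-2, 5+0) = 5
net[3] = max(3+5-2, 5+3-2, 17+0) = 17
net[4] = max(3+17-2, 5+5-2, 17+3-2, 18+0) = 18
net[5] = max(3+18-2, 5+17-2, 17+5-2, 18+3-2, 22+0) = 22
net[6] = max(3+22-2, 5+18-2, 17+17-2, 18+5-2, 22+3-2, 29+0) = 32
net[7] = max(3+32-2, 5+22-2, 17+18-2, …, 29+3-2, 31+0) = 33
net[8] = max(3+33-2, 5+32-2, 17+22-2, …, 31+3-2, 24+0) = 37
net[9] = max(3+37-2, 5+33-2, 17+32-2, …, 24+3-2, 28+0) = 47
One optimal plan: pieces 3 + 3 + 3 (2 cuts) → €51 − €4 = €47.

47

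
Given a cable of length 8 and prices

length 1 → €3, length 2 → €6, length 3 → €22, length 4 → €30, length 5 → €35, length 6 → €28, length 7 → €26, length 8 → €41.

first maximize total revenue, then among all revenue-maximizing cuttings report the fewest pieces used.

Let r[k] be the best obtainable value from length k. For each k, try every first piece i and keep the best of price[i] + r[k−i].
r[1] = 3
r[2] = max(3+3, 6+0) = 6
r[3] = max(3+6, 6+3, 22+0) = 22
r[4] = max(3+22, 6+6, 22+3, 30+0) = 30
r[5] = max(3+30, 6+22, 22+6, 30+3, 35+0) = 35
r[6] = max(3+35, 6+30, 22+22, 30+6, 35+3, 28+0) = 44
r[7] = max(3+44, 6+35, 22+30, …, 28+3, 26+0) = 52
r[8] = max(3+52, 6+44, 22+35, …, 26+3, 41+0) = 60
Maximum revenue is €60.
Now minimize piece count subject to staying optimal: for each k, pieces[k] = 1 + min over i with p[i]+r[k−i]=r[k] of pieces[k−i].
pieces[5] = 1
pieces[6] = 2
pieces[7] = 2
pieces[8] = 2

2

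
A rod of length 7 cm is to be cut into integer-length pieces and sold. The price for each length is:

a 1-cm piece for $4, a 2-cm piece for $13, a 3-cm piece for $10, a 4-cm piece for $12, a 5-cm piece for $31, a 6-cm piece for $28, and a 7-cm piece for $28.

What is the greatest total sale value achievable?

44

Let v[k] be the best obtainable value from length k. For each k, try every first piece i and keep the best of price[i] + v[k−i].
v[1] = 4
v[2] = max(4+4, 13+0) = 13
v[3] = max(4+13, 13+4, 10+0) = 17
v[4] = max(4+17, 13+13, 10+4, 12+0) = 26
v[5] = max(4+26, 13+17, 10+13, 12+4, 31+0) = 31
v[6] = max(4+31, 13+26, 10+17, 12+13, 31+4, 28+0) = 39
v[7] = max(4+39, 13+31, 10+26, …, 28+4, 28+0) = 44
One optimal cutting: 5 + 2 → $31 + $13 = $44.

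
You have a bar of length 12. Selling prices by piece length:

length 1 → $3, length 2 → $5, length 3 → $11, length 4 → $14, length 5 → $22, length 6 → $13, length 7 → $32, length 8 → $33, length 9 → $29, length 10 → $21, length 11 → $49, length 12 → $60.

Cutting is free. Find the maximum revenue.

60

Let v[k] be the best obtainable value from length k. For each k, try every first piece i and keep the best of price[i] + v[k−i].
v[1] = 3
v[2] = 6  (first piece 1, then v[1]=3)
v[3] = 11
v[4] = 14  (first piece 1, then v[3]=11)
v[5] = 22
v[6] = 25  (first piece 1, then v[5]=22)
v[7] = 32
v[8] = 35  (first piece 1, then v[7]=32)
v[9] = 38  (first piece 1, then v[8]=35)
v[10] = 44  (first piece 5, then v[5]=22)
v[11] = 49
v[12] = 60
Best is to sell the whole 12-meter piece uncut for $60.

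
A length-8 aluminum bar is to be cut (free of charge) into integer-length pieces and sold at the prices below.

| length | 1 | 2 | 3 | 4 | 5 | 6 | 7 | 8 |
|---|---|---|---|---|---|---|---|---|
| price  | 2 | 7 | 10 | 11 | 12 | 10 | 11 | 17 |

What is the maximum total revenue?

28

Build R[k] bottom-up: R[k] = max over allowed piece i of (p[i] + R[k−i]).
R[1] = 2
R[2] = 7
R[3] = 10
R[4] = 14  (first piece 2, then R[2]=7)
R[5] = 17  (first piece 2, then R[3]=10)
R[6] = 21  (first piece 2, then R[4]=14)
R[7] = 24  (first piece 2, then R[5]=17)
R[8] = 28  (first piece 2, then R[6]=21)
One optimal cutting: 2 + 2 + 2 + 2 → $7 + $7 + $7 + $7 = $28.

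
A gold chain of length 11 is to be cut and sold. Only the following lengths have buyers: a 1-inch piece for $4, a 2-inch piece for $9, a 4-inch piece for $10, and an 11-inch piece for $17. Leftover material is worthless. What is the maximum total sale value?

Build r[k] bottom-up: r[k] = max over allowed piece i of (p[i] + r[k−i]).
r[1] = 4
r[2] = max(4+4, 9+0) = 9
r[3] = max(4+9, 9+4) = 13
r[4] = max(4+13, 9+9, 10+0) = 18
r[5] = max(4+18, 9+13, 10+4) = 22
r[6] = max(4+22, 9+18, 10+9) = 27
r[7] = max(4+27, 9+22, 10+13) = 31
r[8] = max(4+31, 9+27, 10+18) = 36
r[9] = max(4+36, 9+31, 10+22) = 40
r[10] = max(4+40, 9+36, 10+27) = 45
r[11] = max(4+45, 9+40, 10+31, 17+0) = 49
One optimal cutting: 2 + 2 + 2 + 2 + 2 + 1 → $49.

49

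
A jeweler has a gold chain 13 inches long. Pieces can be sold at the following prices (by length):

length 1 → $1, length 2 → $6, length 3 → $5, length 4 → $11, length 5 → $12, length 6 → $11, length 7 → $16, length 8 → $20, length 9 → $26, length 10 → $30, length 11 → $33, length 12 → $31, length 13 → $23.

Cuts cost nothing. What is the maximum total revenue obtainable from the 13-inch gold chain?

39

Let v[k] be the best obtainable value from length k. For each k, try every first piece i and keep the best of price[i] + v[k−i].
v[1] = 1
v[2] = 6
v[3] = 7  (first piece 1, then v[2]=6)
v[4] = 12  (first piece 2, then v[2]=6)
v[5] = 13  (first piece 1, then v[4]=12)
v[6] = 18  (first piece 2, then v[4]=12)
v[7] = 19  (first piece 1, then v[6]=18)
v[8] = 24  (first piece 2, then v[6]=18)
v[9] = 26
v[10] = 30  (first piece 2, then v[8]=24)
v[11] = 33
v[12] = 36  (first piece 2, then v[10]=30)
v[13] = 39  (first piece 2, then v[11]=33)
One optimal cutting: 11 + 2 → $33 + $6 = $39.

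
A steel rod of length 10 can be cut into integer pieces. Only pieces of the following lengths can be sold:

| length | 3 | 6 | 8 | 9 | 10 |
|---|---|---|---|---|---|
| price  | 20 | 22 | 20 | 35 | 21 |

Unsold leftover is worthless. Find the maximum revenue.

Build best[k] bottom-up: best[k] = max over allowed piece i of (p[i] + best[k−i]).
best[1] = 0
best[2] = 0
best[3] = 20
best[4] = 20
best[5] = 20
best[6] = 40  (first piece 3, then best[3]=20)
best[7] = 40
best[8] = 40
best[9] = 60  (first piece 3, then best[6]=40)
best[10] = 60
One optimal cutting: pieces 3 + 3 + 3 with 1 unit of scrap → $60.

60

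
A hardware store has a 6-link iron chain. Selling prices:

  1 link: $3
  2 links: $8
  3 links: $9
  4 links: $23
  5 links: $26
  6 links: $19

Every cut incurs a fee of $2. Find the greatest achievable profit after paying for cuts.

29

Consider every possible first cut. net[k] is the best of p[i]+net[k−i] over all sellable i≤k, charging 2 whenever i<k.
net[1] = 3
net[2] = max(3+3-2, 8+0) = 8
net[3] = max(3+8-2, 8+3-2, 9+0) = 9
net[4] = max(3+9-2, 8+8-2, 9+3-2, 23+0) = 23
net[5] = max(3+23-2, 8+9-2, 9+8-2, 23+3-2, 26+0) = 26
net[6] = max(3+26-2, 8+23-2, 9+9-2, 23+8-2, 26+3-2, 19+0) = 29
One optimal plan: pieces 4 + 2 (1 cut) → $31 − $2 = $29.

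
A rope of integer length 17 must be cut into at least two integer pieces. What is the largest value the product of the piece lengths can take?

Fill P[k] for k=2..17: at each k try every first piece i and multiply by the better of (k−i) uncut or P[k−i].
Small cases: P[2]=1, P[3]=2, P[4]=4, P[5]=6, P[6]=9, P[7]=12, P[8]=18, P[9]=27.
P[10] = 2·max(8,18) = 2·18 = 36
P[11] = 2·max(9,27) = 2·27 = 54
P[12] = 3·max(9,27) = 3·27 = 81
P[13] = 2·max(11,54) = 2·54 = 108
P[14] = 2·max(12,81) = 2·81 = 162
P[15] = 3·max(12,81) = 3·81 = 243
P[16] = 2·max(14,162) = 2·162 = 324
P[17] = 2·max(15,243) = 2·243 = 486
One optimal split: 3 + 3 + 3 + 3 + 3 + 2; product 3·3·3·3·3·2 = 486.

486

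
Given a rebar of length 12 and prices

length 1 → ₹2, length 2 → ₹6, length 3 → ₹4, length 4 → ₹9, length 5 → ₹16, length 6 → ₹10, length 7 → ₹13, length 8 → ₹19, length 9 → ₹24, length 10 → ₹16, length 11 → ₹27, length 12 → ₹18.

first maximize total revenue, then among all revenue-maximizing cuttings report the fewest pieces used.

Build r[k] bottom-up: r[k] = max over allowed piece i of (p[i] + r[k−i]).
r[1] = 2
r[2] = max(2+2, 6+0) = 6
r[3] = max(2+6, 6+2, 4+0) = 8
r[4] = max(2+8, 6+6, 4+2, 9+0) = 12
r[5] = max(2+12, 6+8, 4+6, 9+2, 16+0) = 16
r[6] = max(2+16, 6+12, 4+8, 9+6, 16+2, 10+0) = 18
r[7] = max(2+18, 6+16, 4+12, …, 10+2, 13+0) = 22
r[8] = max(2+22, 6+18, 4+16, …, 13+2, 19+0) = 24
r[9] = max(2+24, 6+22, 4+18, …, 19+2, 24+0) = 28
r[10] = max(2+28, 6+24, 4+22, …, 24+2, 16+0) = 32
r[11] = max(2+32, 6+28, 4+24, …, 16+2, 27+0) = 34
r[12] = max(2+34, 6+32, 4+28, …, 27+2, 18+0) = 38
Maximum revenue is ₹38.
Now minimize piece count subject to staying optimal: for each k, pieces[k] = 1 + min over i with p[i]+r[k−i]=r[k] of pieces[k−i].
pieces[9] = 3
pieces[10] = 2
pieces[11] = 3
pieces[12] = 3

3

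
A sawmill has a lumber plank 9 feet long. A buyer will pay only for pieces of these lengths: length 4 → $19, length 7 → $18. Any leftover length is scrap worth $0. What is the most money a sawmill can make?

Build r[k] bottom-up: r[k] = max over allowed piece i of (p[i] + r[k−i]).
r[1] = 0
r[2] = 0
r[3] = 0
r[4] = 19
r[5] = 19
r[6] = 19
r[7] = max(19+0, 18+0) = 19
r[8] = max(19+19, 18+0) = 38
r[9] = max(19+19, 18+0) = 38
One optimal cutting: pieces 4 + 4 with 1 foot of scrap → $38.

38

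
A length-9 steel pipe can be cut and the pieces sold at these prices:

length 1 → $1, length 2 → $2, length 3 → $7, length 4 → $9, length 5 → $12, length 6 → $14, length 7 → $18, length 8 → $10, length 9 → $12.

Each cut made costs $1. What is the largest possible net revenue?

Build r[k] bottom-up: r[k] = max over allowed piece i of (p[i] + r[k−i]) − 1 per cut.
r[1] = 1
r[2] = 2
r[3] = 7
r[4] = 9
r[5] = 12
r[6] = 14
r[7] = 18
r[8] = 18  (first piece 1, then r[7]=18)
r[9] = 20  (first piece 3, then r[6]=14)
One optimal plan: pieces 6 + 3 (1 cut) → $21 − $1 = $20.

20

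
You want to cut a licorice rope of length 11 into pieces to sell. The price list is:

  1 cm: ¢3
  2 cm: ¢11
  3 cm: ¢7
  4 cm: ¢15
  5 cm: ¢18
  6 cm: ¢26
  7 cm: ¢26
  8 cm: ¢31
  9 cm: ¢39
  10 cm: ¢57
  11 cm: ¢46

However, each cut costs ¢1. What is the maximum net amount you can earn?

Let r[k] be the best obtainable value from length k. For each k, try every first piece i and keep the best of price[i] + r[k−i] minus the 1 cut fee when i<k.
r[1] = 3
r[2] = 11
r[3] = 13  (first piece 1, then r[2]=11)
r[4] = 21  (first piece 2, then r[2]=11)
r[5] = 23  (first piece 1, then r[4]=21)
r[6] = 31  (first piece 2, then r[4]=21)
r[7] = 33  (first piece 1, then r[6]=31)
r[8] = 41  (first piece 2, then r[6]=31)
r[9] = 43  (first piece 1, then r[8]=41)
r[10] = 57
r[11] = 59  (first piece 1, then r[10]=57)
One optimal plan: pieces 10 + 1 (1 cut) → ¢60 − ¢1 = ¢59.

59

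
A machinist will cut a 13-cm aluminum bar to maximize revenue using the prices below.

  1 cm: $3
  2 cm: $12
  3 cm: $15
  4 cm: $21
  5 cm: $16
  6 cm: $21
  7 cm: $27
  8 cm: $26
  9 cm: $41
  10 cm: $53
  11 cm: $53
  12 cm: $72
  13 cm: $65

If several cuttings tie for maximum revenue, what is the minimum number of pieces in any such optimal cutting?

2

Let r[k] be the best obtainable value from length k. For each k, try every first piece i and keep the best of price[i] + r[k−i].
r[1] = 3
r[2] = max(3+3, 12+0) = 12
r[3] = max(3+12, 12+3, 15+0) = 15
r[4] = max(3+15, 12+12, 15+3, 21+0) = 24
r[5] = max(3+24, 12+15, 15+12, 21+3, 16+0) = 27
r[6] = max(3+27, 12+24, 15+15, 21+12, 16+3, 21+0) = 36
r[7] = max(3+36, 12+27, 15+24, …, 21+3, 27+0) = 39
r[8] = max(3+39, 12+36, 15+27, …, 27+3, 26+0) = 48
r[9] = max(3+48, 12+39, 15+36, …, 26+3, 41+0) = 51
r[10] = max(3+51, 12+48, 15+39, …, 41+3, 53+0) = 60
r[11] = max(3+60, 12+51, 15+48, …, 53+3, 53+0) = 63
r[12] = max(3+63, 12+60, 15+51, …, 53+3, 72+0) = 72
r[13] = max(3+72, 12+63, 15+60, …, 72+3, 65+0) = 75
Maximum revenue is $75.
Now minimize piece count subject to staying optimal: for each k, pieces[k] = 1 + min over i with p[i]+r[k−i]=r[k] of pieces[k−i].
pieces[10] = 5
pieces[11] = 5
pieces[12] = 1
pieces[13] = 2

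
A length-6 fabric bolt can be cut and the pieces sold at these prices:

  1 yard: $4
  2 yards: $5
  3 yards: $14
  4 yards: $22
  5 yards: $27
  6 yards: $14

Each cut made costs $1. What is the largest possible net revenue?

30

Consider every possible first cut. net[k] is the best of p[i]+net[k−i] over all sellable i≤k, charging 1 whenever i<k.
net[1] = 4
net[2] = 7  (first piece 1, then net[1]=4)
net[3] = 14
net[4] = 22
net[5] = 27
net[6] = 30  (first piece 1, then net[5]=27)
One optimal plan: pieces 5 + 1 (1 cut) → $31 − $1 = $30.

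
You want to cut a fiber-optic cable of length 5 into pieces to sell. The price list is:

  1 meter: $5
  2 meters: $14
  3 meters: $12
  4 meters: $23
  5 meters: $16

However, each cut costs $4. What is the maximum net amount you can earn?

Consider every possible first cut. net[k] is the best of p[i]+net[k−i] over all sellable i≤k, charging 4 whenever i<k.
net[1] = 5
net[2] = 14
net[3] = 15  (first piece 1, then net[2]=14)
net[4] = 24  (first piece 2, then net[2]=14)
net[5] = 25  (first piece 1, then net[4]=24)
One optimal plan: pieces 2 + 2 + 1 (2 cuts) → $33 − $8 = $25.

25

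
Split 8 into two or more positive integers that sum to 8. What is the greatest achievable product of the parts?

Fill P[k] for k=2..8: at each k try every first piece i and multiply by the better of (k−i) uncut or P[k−i].
P[2] = 1·max(1,0) = 1·1 = 1
P[3] = 1·max(2,1) = 1·2 = 2
P[4] = 2·max(2,1) = 2·2 = 4
P[5] = 2·max(3,2) = 2·3 = 6
P[6] = 3·max(3,2) = 3·3 = 9
P[7] = 2·max(5,6) = 2·6 = 12
P[8] = 2·max(6,9) = 2·9 = 18
One optimal split: 3 + 3 + 2; product 3·3·2 = 18.

18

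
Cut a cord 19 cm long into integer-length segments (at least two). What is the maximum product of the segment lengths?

972

Define f[k] = max over 1≤i<k of i · max(k−i, f[k−i]); the inner max lets the remainder stay uncut if that's better.
Small cases: f[2]=1, f[3]=2, f[4]=4, f[5]=6, f[6]=9, f[7]=12, f[8]=18, f[9]=27, f[10]=36, f[11]=54, f[12]=81, f[13]=108, f[14]=162.
f[15] = 3*max(12,81) = 3*81 = 243
f[16] = 2*max(14,162) = 2*162 = 324
f[17] = 2*max(15,243) = 2*243 = 486
f[18] = 3*max(15,243) = 3*243 = 729
f[19] = 2*max(17,486) = 2*486 = 972
One optimal split: 3 + 3 + 3 + 3 + 3 + 2 + 2; product 3*3*3*3*3*2*2 = 972.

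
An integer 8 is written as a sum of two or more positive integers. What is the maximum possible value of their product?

18

Let prod[k] be the best product for length k (with at least one cut). For each first piece i, the rest contributes max(k−i, prod[k−i]).
Small cases: prod[2]=1, prod[3]=2.
prod[4] = max(1·3, 2·2, 3·1) = 4
prod[5] = max(1·4, 2·3, 3·2, 4·1) = 6
prod[6] = max(1·6, 2·4, 3·3, 4·2, 5·1) = 9
prod[7] = max(1·9, 2·6, 3·4, 4·3, 5·2, 6·1) = 12
prod[8] = max(1·12, 2·9, 3·6, …, 6·2, 7·1) = 18
One optimal split: 3 + 3 + 2; product 3·3·2 = 18.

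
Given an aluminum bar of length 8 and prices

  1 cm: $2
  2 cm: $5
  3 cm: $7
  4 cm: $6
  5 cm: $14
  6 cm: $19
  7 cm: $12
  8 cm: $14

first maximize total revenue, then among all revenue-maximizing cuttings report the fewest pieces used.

2

Consider every possible first cut. r[k] is the best of p[i]+r[k−i] over all sellable i≤k.
r[1] = 2
r[2] = 5
r[3] = 7  (first piece 1, then r[2]=5)
r[4] = 10  (first piece 2, then r[2]=5)
r[5] = 14
r[6] = 19
r[7] = 21  (first piece 1, then r[6]=19)
r[8] = 24  (first piece 2, then r[6]=19)
Maximum revenue is $24.
Now minimize piece count subject to staying optimal: for each k, pieces[k] = 1 + min over i with p[i]+r[k−i]=r[k] of pieces[k−i].
pieces[5] = 1
pieces[6] = 1
pieces[7] = 2
pieces[8] = 2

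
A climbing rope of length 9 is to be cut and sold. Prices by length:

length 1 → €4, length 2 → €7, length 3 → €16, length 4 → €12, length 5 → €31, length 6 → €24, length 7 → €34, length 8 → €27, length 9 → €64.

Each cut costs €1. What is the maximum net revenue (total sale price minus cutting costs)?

Let r[k] be the best obtainable value from length k. For each k, try every first piece i and keep the best of price[i] + r[k−i] minus the 1 cut fee when i<k.
r[1] = 4
r[2] = max(4+4-1, 7+0) = 7
r[3] = max(4+7-1, 7+4-1, 16+0) = 16
r[4] = max(4+16-1, 7+7-1, 16+4-1, 12+0) = 19
r[5] = max(4+19-1, 7+16-1, 16+7-1, 12+4-1, 31+0) = 31
r[6] = max(4+31-1, 7+19-1, 16+16-1, 12+7-1, 31+4-1, 24+0) = 34
r[7] = max(4+34-1, 7+31-1, 16+19-1, …, 24+4-1, 34+0) = 37
r[8] = max(4+37-1, 7+34-1, 16+31-1, …, 34+4-1, 27+0) = 46
r[9] = max(4+46-1, 7+37-1, 16+34-1, …, 27+4-1, 64+0) = 64
Best is to make no cuts and sell whole for €64.

64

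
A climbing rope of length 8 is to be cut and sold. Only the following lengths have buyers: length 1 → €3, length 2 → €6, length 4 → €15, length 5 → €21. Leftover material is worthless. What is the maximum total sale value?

30

Let f[k] be the best obtainable value from length k. For each k, try every first piece i and keep the best of price[i] + f[k−i].
f[1] = 3
f[2] = 6  (first piece 1, then f[1]=3)
f[3] = 9  (first piece 1, then f[2]=6)
f[4] = 15
f[5] = 21
f[6] = 24  (first piece 1, then f[5]=21)
f[7] = 27  (first piece 1, then f[6]=24)
f[8] = 30  (first piece 1, then f[7]=27)
One optimal cutting: 5 + 1 + 1 + 1 → €30.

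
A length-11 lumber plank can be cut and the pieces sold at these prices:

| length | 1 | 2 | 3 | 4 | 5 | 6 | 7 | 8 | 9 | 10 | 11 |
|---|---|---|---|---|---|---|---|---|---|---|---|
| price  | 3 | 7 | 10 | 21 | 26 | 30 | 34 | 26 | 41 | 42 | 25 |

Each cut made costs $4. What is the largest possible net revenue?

52

Let net[k] be the best obtainable value from length k. For each k, try every first piece i and keep the best of price[i] + net[k−i] minus the 4 cut fee when i<k.
net[1] = 3
net[2] = max(3+3-4, 7+0) = 7
net[3] = max(3+7-4, 7+3-4, 10+0) = 10
net[4] = max(3+10-4, 7+7-4, 10+3-4, 21+0) = 21
net[5] = max(3+21-4, 7+10-4, 10+7-4, 21+3-4, 26+0) = 26
net[6] = max(3+26-4, 7+21-4, 10+10-4, 21+7-4, 26+3-4, 30+0) = 30
net[7] = max(3+30-4, 7+26-4, 10+21-4, …, 30+3-4, 34+0) = 34
net[8] = max(3+34-4, 7+30-4, 10+26-4, …, 34+3-4, 26+0) = 38
net[9] = max(3+38-4, 7+34-4, 10+30-4, …, 26+3-4, 41+0) = 43
net[10] = max(3+43-4, 7+38-4, 10+34-4, …, 41+3-4, 42+0) = 48
net[11] = max(3+48-4, 7+43-4, 10+38-4, …, 42+3-4, 25+0) = 52
One optimal plan: pieces 6 + 5 (1 cut) → $56 − $4 = $52.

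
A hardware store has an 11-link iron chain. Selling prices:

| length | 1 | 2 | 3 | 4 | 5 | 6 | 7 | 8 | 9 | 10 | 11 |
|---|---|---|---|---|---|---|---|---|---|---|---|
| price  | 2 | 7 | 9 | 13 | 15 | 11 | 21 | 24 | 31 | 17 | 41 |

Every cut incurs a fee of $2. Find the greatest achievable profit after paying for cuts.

Consider every possible first cut. r[k] is the best of p[i]+r[k−i] over all sellable i≤k, charging 2 whenever i<k.
r[1] = 2
r[2] = 7
r[3] = 9
r[4] = 13
r[5] = 15
r[6] = 18  (first piece 2, then r[4]=13)
r[7] = 21
r[8] = 24  (first piece 4, then r[4]=13)
r[9] = 31
r[10] = 31  (first piece 1, then r[9]=31)
r[11] = 41
Best is to make no cuts and sell whole for $41.

41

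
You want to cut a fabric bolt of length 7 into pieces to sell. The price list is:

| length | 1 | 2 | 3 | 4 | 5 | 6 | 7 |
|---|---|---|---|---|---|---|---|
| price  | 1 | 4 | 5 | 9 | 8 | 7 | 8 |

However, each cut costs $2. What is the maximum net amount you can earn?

12

Let net[k] be the best obtainable value from length k. For each k, try every first piece i and keep the best of price[i] + net[k−i] minus the 2 cut fee when i<k.
net[1] = 1
net[2] = 4
net[3] = 5
net[4] = 9
net[5] = 8  (first piece 1, then net[4]=9)
net[6] = 11  (first piece 2, then net[4]=9)
net[7] = 12  (first piece 3, then net[4]=9)
One optimal plan: pieces 4 + 3 (1 cut) → $14 − $2 = $12.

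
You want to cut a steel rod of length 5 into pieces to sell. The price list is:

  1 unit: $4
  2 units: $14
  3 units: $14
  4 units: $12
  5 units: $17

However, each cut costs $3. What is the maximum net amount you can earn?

26

Build net[k] bottom-up: net[k] = max over allowed piece i of (p[i] + net[k−i]) − 3 per cut.
net[1] = 4
net[2] = max(4+4-3, 14+0) = 14
net[3] = max(4+14-3, 14+4-3, 14+0) = 15
net[4] = max(4+15-3, 14+14-3, 14+4-3, 12+0) = 25
net[5] = max(4+25-3, 14+15-3, 14+14-3, 12+4-3, 17+0) = 26
One optimal plan: pieces 2 + 2 + 1 (2 cuts) → $32 − $6 = $26.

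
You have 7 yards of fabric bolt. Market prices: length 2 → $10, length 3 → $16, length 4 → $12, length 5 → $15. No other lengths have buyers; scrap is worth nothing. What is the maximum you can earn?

36

Let f[k] be the best obtainable value from length k. For each k, try every first piece i and keep the best of price[i] + f[k−i].
f[1] = 0
f[2] = 10
f[3] = max(10+0, 16+0) = 16
f[4] = max(10+10, 16+0, 12+0) = 20
f[5] = max(10+16, 16+10, 12+0, 15+0) = 26
f[6] = max(10+20, 16+16, 12+10, 15+0) = 32
f[7] = max(10+26, 16+20, 12+16, 15+10) = 36
One optimal cutting: 3 + 2 + 2 → $36.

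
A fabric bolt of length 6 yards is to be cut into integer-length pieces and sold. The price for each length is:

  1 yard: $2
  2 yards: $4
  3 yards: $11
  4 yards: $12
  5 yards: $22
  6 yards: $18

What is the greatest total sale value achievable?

Build v[k] bottom-up: v[k] = max over allowed piece i of (p[i] + v[k−i]).
v[1] = 2
v[2] = max(2+2, 4+0) = 4
v[3] = max(2+4, 4+2, 11+0) = 11
v[4] = max(2+11, 4+4, 11+2, 12+0) = 13
v[5] = max(2+13, 4+11, 11+4, 12+2, 22+0) = 22
v[6] = max(2+22, 4+13, 11+11, 12+4, 22+2, 18+0) = 24
One optimal cutting: 5 + 1 → $22 + $2 = $24.

24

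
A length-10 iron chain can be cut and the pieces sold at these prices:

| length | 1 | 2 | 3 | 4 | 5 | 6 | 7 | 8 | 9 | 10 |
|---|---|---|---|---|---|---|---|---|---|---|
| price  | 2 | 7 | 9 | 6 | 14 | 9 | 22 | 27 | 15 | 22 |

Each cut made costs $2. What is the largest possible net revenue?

Build net[k] bottom-up: net[k] = max over allowed piece i of (p[i] + net[k−i]) − 2 per cut.
net[1] = 2
net[2] = 7
net[3] = 9
net[4] = 12  (first piece 2, then net[2]=7)
net[5] = 14  (first piece 2, then net[3]=9)
net[6] = 17  (first piece 2, then net[4]=12)
net[7] = 22
net[8] = 27
net[9] = 27  (first piece 1, then net[8]=27)
net[10] = 32  (first piece 2, then net[8]=27)
One optimal plan: pieces 8 + 2 (1 cut) → $34 − $2 = $32.

32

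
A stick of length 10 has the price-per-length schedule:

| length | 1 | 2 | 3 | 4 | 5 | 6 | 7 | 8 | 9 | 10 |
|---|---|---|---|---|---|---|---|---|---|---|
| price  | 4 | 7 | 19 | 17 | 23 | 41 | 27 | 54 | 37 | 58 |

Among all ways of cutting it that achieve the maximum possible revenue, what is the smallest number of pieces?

Build r[k] bottom-up: r[k] = max over allowed piece i of (p[i] + r[k−i]).
r[1] = 4
r[2] = max(4+4, 7+0) = 8
r[3] = max(4+8, 7+4, 19+0) = 19
r[4] = max(4+19, 7+8, 19+4, 17+0) = 23
r[5] = max(4+23, 7+19, 19+8, 17+4, 23+0) = 27
r[6] = max(4+27, 7+23, 19+19, 17+8, 23+4, 41+0) = 41
r[7] = max(4+41, 7+27, 19+23, …, 41+4, 27+0) = 45
r[8] = max(4+45, 7+41, 19+27, …, 27+4, 54+0) = 54
r[9] = max(4+54, 7+45, 19+41, …, 54+4, 37+0) = 60
r[10] = max(4+60, 7+54, 19+45, …, 37+4, 58+0) = 64
Maximum revenue is €64.
Now minimize piece count subject to staying optimal: for each k, pieces[k] = 1 + min over i with p[i]+r[k−i]=r[k] of pieces[k−i].
pieces[7] = 2
pieces[8] = 1
pieces[9] = 2
pieces[10] = 3

3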